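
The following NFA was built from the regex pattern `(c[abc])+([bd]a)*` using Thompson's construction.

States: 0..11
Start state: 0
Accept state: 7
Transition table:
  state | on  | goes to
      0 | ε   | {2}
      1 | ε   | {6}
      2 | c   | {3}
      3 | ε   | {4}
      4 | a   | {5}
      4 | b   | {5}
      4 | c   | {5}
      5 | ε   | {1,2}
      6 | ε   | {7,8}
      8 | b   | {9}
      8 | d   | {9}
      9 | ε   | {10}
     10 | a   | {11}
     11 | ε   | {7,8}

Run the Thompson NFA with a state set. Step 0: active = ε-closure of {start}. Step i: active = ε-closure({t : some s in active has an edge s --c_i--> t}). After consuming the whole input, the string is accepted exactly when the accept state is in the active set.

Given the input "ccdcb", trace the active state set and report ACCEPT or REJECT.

initial (ε-close {0}): {0,2}
'c' @ 1: {3,4}
'c' @ 2: {1,2,5,6,7,8}  ✓accept
'd' @ 3: {9,10}
'c' @ 4: {}  — no active states
rest 'b' ignored (set empty)
end set {} — state 7 not in

Answer: REJECT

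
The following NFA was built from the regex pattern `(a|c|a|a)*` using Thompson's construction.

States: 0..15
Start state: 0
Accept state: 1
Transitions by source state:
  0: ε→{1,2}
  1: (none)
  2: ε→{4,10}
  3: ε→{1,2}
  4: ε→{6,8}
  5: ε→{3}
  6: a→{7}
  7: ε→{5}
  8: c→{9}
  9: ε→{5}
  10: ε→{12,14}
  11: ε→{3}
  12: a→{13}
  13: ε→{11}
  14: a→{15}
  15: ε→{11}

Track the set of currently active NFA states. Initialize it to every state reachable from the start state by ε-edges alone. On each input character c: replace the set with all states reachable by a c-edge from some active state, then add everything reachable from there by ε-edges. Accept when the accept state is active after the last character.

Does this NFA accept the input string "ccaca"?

start: ε-closure({0}) = {0,1,2,4,6,8,10,12,14}
'c' @ 1: {1,2,3,4,5,6,8,9,10,12,14}  ✓accept
'c' @ 2: {1,2,3,4,5,6,8,9,10,12,14}  ✓accept
'a' @ 3: {1,2,3,4,5,6,7,8,10,11,12,13,14,15}  ✓accept
'c' @ 4: {1,2,3,4,5,6,8,9,10,12,14}  ✓accept
'a' @ 5: {1,2,3,4,5,6,7,8,10,11,12,13,14,15}  ✓accept
after full input: {1,2,3,4,5,6,7,8,10,11,12,13,14,15}  (accept=1 in)

Answer: ACCEPT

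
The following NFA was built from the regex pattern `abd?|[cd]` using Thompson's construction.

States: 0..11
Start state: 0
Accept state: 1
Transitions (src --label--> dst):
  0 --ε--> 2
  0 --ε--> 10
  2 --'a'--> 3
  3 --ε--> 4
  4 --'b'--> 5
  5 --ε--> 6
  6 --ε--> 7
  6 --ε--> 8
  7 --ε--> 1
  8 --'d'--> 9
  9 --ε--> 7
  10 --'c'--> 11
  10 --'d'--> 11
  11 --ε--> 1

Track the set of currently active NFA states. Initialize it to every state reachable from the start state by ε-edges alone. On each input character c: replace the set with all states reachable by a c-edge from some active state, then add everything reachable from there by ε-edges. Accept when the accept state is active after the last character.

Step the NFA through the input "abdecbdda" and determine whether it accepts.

Answer: REJECT

Steps:
start: ε-closure({0}) = {0,2,10}
'a' @ 1: {3,4}
'b' @ 2: {1,5,6,7,8}  ✓accept
'd' @ 3: {1,7,9}  ✓accept
'e' @ 4: {}  — dead — no transitions
rest 'cbdda' ignored (set empty)
after full input: {}  (accept=1 not in)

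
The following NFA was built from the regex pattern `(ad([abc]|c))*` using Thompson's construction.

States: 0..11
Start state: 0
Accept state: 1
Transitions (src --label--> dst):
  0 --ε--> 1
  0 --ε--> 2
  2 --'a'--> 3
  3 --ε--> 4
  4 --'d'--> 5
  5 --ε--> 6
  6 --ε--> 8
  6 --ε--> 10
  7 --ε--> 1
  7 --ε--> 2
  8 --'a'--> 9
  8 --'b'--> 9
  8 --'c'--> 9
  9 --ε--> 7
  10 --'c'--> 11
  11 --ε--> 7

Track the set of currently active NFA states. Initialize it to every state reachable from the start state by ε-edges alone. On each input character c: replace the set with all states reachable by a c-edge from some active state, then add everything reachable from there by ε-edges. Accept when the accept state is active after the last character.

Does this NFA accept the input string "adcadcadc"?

Answer: ACCEPT

Trace:
initial (ε-close {0}): {0,1,2}
'a' @ 1: {3,4}
'd' @ 2: {5,6,8,10}
'c' @ 3: {1,2,7,9,11}  ✓accept
'a' @ 4: {3,4}
'd' @ 5: {5,6,8,10}
'c' @ 6: {1,2,7,9,11}  ✓accept
'a' @ 7: {3,4}
'd' @ 8: {5,6,8,10}
'c' @ 9: {1,2,7,9,11}  ✓accept
after full input: {1,2,7,9,11}  (accept=1 in)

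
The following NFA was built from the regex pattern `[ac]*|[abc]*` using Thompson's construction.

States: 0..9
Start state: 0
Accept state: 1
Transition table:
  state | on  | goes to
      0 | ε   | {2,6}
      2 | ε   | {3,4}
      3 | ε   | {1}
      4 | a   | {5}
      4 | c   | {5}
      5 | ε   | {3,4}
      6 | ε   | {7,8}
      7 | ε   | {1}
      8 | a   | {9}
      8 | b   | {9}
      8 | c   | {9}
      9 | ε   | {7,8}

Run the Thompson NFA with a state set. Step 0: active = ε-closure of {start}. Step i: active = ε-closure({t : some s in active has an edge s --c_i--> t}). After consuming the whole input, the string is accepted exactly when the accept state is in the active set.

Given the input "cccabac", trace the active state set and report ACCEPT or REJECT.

S₀ = ε-closure({0}) = {0,1,2,3,4,6,7,8}
'c' @ 1: {1,3,4,5,7,8,9}  ✓accept
'c' @ 2: {1,3,4,5,7,8,9}  ✓accept
'c' @ 3: {1,3,4,5,7,8,9}  ✓accept
'a' @ 4: {1,3,4,5,7,8,9}  ✓accept
'b' @ 5: {1,7,8,9}  ✓accept
'a' @ 6: {1,7,8,9}  ✓accept
'c' @ 7: {1,7,8,9}  ✓accept
end set {1,7,8,9} — state 1 in

Answer: ACCEPT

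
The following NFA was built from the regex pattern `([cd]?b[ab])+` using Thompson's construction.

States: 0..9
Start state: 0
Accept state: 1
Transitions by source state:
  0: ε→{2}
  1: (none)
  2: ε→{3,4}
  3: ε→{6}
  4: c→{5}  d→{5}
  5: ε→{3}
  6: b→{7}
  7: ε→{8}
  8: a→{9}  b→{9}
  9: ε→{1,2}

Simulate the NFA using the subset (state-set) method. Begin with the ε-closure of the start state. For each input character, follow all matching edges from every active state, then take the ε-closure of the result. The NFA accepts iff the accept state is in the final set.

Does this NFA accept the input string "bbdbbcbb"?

Answer: ACCEPT

Trace:
start: ε-closure({0}) = {0,2,3,4,6}
'b' @ 1: {7,8}
'b' @ 2: {1,2,3,4,6,9}  (accept∈set)
'd' @ 3: {3,5,6}
'b' @ 4: {7,8}
'b' @ 5: {1,2,3,4,6,9}  (accept∈set)
'c' @ 6: {3,5,6}
'b' @ 7: {7,8}
'b' @ 8: {1,2,3,4,6,9}  (accept∈set)
end set {1,2,3,4,6,9} — state 1 in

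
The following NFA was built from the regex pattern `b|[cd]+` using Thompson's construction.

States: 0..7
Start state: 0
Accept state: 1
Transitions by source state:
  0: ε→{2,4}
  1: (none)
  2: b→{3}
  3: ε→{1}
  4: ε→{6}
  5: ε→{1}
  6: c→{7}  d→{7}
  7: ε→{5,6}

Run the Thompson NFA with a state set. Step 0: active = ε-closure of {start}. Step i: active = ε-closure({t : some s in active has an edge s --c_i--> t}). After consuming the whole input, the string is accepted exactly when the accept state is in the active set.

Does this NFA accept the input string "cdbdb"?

S₀ = ε-closure({0}) = {0,2,4,6}
'c' @ 1: {1,5,6,7}  (accept∈set)
'd' @ 2: {1,5,6,7}  (accept∈set)
'b' @ 3: {}  — dead — no transitions
rest 'db' ignored (set empty)
final: {}; accept 1 not in set

Answer: REJECT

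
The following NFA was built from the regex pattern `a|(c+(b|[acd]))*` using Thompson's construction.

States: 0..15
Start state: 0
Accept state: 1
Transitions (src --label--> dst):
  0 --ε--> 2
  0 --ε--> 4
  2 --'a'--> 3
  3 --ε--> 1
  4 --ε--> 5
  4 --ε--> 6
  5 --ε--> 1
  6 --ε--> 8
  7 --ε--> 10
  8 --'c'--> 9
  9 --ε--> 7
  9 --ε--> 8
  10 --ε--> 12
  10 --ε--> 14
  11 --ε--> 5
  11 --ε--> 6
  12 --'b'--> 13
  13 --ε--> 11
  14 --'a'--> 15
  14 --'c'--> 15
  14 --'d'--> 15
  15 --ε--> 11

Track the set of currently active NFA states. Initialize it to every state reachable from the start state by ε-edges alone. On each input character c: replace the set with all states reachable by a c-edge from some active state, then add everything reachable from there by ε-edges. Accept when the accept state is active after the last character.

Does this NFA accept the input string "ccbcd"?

Answer: ACCEPT

Trace:
S₀ = ε-closure({0}) = {0,1,2,4,5,6,8}
'c' @ 1: {7,8,9,10,12,14}
'c' @ 2: {1,5,6,7,8,9,10,11,12,14,15}  [accepting]
'b' @ 3: {1,5,6,8,11,13}  [accepting]
'c' @ 4: {7,8,9,10,12,14}
'd' @ 5: {1,5,6,8,11,15}  [accepting]
end set {1,5,6,8,11,15} — state 1 in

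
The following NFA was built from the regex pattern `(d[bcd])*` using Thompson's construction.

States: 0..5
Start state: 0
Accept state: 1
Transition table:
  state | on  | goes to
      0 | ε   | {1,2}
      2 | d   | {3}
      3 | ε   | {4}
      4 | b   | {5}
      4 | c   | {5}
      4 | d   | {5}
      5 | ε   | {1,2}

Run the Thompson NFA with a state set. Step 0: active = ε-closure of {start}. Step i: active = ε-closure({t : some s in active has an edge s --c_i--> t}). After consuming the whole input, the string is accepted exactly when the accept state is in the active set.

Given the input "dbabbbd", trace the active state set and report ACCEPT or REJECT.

S₀ = ε-closure({0}) = {0,1,2}
'd' @ 1: {3,4}
'b' @ 2: {1,2,5}  (accept∈set)
'a' @ 3: {}  — dead — no transitions
rest 'bbbd' ignored (set empty)
final: {}; accept 1 not in set

Answer: REJECT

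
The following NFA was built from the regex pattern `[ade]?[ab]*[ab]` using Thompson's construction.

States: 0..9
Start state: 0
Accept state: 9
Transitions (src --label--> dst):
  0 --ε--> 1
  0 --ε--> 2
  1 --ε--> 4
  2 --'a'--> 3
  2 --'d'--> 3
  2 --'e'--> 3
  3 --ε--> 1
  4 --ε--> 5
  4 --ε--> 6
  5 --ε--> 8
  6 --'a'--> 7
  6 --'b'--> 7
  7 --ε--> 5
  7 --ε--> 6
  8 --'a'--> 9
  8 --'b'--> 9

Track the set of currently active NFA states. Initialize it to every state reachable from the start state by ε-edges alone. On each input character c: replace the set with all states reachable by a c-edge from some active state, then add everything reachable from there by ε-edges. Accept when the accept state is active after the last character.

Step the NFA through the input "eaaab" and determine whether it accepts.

Answer: ACCEPT

Derivation:
initial (ε-close {0}): {0,1,2,4,5,6,8}
'e' @ 1: {1,3,4,5,6,8}
'a' @ 2: {5,6,7,8,9}  [accepting]
'a' @ 3: {5,6,7,8,9}  [accepting]
'a' @ 4: {5,6,7,8,9}  [accepting]
'b' @ 5: {5,6,7,8,9}  [accepting]
end set {5,6,7,8,9} — state 9 in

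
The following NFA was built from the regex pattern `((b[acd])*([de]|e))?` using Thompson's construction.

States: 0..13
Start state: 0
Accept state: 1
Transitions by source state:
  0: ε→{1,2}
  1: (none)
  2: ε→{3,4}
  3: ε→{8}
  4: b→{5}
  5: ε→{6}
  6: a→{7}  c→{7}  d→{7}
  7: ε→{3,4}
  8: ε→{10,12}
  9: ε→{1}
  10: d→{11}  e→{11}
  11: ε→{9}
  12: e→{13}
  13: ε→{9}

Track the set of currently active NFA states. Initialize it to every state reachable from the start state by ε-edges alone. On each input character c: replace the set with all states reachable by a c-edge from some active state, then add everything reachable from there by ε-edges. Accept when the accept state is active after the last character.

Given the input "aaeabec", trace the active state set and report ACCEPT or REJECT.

initial (ε-close {0}): {0,1,2,3,4,8,10,12}
'a' @ 1: {}  — state set empty
rest 'aeabec' ignored (set empty)
final: {}; accept 1 not in set

Answer: REJECT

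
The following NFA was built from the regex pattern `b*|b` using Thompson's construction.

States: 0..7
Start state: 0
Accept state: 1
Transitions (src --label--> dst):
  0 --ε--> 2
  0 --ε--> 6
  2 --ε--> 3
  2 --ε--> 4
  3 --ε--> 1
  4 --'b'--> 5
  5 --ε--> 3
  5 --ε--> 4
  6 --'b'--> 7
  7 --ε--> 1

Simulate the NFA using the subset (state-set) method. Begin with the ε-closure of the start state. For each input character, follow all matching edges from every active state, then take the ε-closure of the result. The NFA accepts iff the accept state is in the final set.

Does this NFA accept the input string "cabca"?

initial (ε-close {0}): {0,1,2,3,4,6}
'c' @ 1: {}  — state set empty
rest 'abca' ignored (set empty)
final: {}; accept 1 not in set

Answer: REJECT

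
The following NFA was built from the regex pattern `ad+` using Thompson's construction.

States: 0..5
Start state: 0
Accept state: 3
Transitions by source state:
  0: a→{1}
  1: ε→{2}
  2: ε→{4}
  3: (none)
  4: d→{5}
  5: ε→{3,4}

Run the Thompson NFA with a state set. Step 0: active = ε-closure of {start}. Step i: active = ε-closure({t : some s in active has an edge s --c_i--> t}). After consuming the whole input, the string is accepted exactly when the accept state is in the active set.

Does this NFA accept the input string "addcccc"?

start: ε-closure({0}) = {0}
'a' @ 1: {1,2,4}
'd' @ 2: {3,4,5}  ✓accept
'd' @ 3: {3,4,5}  ✓accept
'c' @ 4: {}  — dead — no transitions
rest 'ccc' ignored (set empty)
after full input: {}  (accept=3 not in)

Answer: REJECT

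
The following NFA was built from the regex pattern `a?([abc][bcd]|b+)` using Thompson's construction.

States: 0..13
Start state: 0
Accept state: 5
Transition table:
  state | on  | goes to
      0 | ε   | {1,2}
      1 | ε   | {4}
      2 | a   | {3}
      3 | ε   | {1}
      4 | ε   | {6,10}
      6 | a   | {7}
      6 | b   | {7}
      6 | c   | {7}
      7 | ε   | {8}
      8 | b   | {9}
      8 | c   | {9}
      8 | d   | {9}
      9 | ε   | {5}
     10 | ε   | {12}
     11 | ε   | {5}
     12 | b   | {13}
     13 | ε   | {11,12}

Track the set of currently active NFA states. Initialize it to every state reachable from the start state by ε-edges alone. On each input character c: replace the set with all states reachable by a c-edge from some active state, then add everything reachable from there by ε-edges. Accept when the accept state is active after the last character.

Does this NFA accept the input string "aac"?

S₀ = ε-closure({0}) = {0,1,2,4,6,10,12}
'a' @ 1: {1,3,4,6,7,8,10,12}
'a' @ 2: {7,8}
'c' @ 3: {5,9}  [accepting]
after full input: {5,9}  (accept=5 in)

Answer: ACCEPT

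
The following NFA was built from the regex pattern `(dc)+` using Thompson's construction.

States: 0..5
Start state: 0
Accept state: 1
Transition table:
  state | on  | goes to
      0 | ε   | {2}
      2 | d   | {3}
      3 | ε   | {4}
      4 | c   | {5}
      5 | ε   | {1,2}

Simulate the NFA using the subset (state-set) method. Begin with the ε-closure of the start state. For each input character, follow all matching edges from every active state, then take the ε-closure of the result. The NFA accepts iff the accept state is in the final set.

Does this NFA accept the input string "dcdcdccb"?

Answer: REJECT

Steps:
start: ε-closure({0}) = {0,2}
'd' @ 1: {3,4}
'c' @ 2: {1,2,5}  (accept∈set)
'd' @ 3: {3,4}
'c' @ 4: {1,2,5}  (accept∈set)
'd' @ 5: {3,4}
'c' @ 6: {1,2,5}  (accept∈set)
'c' @ 7: {}  — state set empty
rest 'b' ignored (set empty)
after full input: {}  (accept=1 not in)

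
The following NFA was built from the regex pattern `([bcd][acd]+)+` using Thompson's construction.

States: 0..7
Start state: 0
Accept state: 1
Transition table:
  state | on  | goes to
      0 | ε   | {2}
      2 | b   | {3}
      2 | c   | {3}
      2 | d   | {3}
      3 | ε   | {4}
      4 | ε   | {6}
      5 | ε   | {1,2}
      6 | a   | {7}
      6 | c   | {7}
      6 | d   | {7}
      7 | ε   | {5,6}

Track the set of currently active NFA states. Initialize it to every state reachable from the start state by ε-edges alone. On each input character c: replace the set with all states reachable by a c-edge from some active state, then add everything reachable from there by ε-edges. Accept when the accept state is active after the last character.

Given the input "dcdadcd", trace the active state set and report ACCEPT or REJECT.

initial (ε-close {0}): {0,2}
'd' @ 1: {3,4,6}
'c' @ 2: {1,2,5,6,7}  [accepting]
'd' @ 3: {1,2,3,4,5,6,7}  [accepting]
'a' @ 4: {1,2,5,6,7}  [accepting]
'd' @ 5: {1,2,3,4,5,6,7}  [accepting]
'c' @ 6: {1,2,3,4,5,6,7}  [accepting]
'd' @ 7: {1,2,3,4,5,6,7}  [accepting]
after full input: {1,2,3,4,5,6,7}  (accept=1 in)

Answer: ACCEPT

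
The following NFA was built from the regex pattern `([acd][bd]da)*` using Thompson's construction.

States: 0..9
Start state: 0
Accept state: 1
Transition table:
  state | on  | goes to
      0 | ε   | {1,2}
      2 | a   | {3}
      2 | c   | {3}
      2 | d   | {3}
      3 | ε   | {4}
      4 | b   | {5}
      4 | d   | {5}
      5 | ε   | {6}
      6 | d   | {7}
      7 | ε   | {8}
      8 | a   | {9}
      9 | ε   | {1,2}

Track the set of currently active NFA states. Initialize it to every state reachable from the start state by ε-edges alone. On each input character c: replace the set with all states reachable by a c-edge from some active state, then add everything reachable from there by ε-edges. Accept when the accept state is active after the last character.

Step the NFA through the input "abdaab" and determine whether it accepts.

S₀ = ε-closure({0}) = {0,1,2}
'a' @ 1: {3,4}
'b' @ 2: {5,6}
'd' @ 3: {7,8}
'a' @ 4: {1,2,9}  (accept∈set)
'a' @ 5: {3,4}
'b' @ 6: {5,6}
end set {5,6} — state 1 not in

Answer: REJECT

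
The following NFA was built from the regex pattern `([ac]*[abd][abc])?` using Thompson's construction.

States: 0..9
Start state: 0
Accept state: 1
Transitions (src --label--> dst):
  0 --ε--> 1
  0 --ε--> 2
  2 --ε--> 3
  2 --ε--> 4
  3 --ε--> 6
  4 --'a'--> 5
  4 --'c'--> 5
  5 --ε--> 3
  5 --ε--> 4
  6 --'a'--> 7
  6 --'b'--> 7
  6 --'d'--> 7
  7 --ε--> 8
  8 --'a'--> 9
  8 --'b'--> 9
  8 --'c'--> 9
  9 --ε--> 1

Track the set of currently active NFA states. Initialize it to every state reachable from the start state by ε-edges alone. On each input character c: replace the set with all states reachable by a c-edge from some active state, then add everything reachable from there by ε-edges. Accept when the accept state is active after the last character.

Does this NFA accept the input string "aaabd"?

Answer: REJECT

Steps:
S₀ = ε-closure({0}) = {0,1,2,3,4,6}
'a' @ 1: {3,4,5,6,7,8}
'a' @ 2: {1,3,4,5,6,7,8,9}  [accepting]
'a' @ 3: {1,3,4,5,6,7,8,9}  [accepting]
'b' @ 4: {1,7,8,9}  [accepting]
'd' @ 5: {}  — no active states
end set {} — state 1 not in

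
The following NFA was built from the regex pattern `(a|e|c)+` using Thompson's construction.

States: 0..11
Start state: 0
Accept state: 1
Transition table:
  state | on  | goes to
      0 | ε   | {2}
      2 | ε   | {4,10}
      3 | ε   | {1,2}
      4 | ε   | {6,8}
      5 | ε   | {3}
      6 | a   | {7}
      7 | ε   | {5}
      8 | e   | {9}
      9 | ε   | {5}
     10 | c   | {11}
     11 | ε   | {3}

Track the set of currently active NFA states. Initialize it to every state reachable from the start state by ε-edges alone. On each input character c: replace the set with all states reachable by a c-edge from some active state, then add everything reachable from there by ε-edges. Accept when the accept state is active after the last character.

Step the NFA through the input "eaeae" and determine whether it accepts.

S₀ = ε-closure({0}) = {0,2,4,6,8,10}
'e' @ 1: {1,2,3,4,5,6,8,9,10}  ✓accept
'a' @ 2: {1,2,3,4,5,6,7,8,10}  ✓accept
'e' @ 3: {1,2,3,4,5,6,8,9,10}  ✓accept
'a' @ 4: {1,2,3,4,5,6,7,8,10}  ✓accept
'e' @ 5: {1,2,3,4,5,6,8,9,10}  ✓accept
end set {1,2,3,4,5,6,8,9,10} — state 1 in

Answer: ACCEPT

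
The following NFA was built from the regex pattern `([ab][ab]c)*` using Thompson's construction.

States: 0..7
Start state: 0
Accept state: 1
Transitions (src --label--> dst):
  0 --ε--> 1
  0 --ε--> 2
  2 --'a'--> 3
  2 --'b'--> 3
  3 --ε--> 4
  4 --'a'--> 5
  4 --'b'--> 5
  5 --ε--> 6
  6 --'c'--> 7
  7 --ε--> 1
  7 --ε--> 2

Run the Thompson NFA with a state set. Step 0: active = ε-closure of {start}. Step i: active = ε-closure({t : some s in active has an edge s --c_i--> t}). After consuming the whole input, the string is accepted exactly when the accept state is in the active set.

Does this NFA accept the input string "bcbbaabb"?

start: ε-closure({0}) = {0,1,2}
'b' @ 1: {3,4}
'c' @ 2: {}  — no active states
rest 'bbaabb' ignored (set empty)
after full input: {}  (accept=1 not in)

Answer: REJECT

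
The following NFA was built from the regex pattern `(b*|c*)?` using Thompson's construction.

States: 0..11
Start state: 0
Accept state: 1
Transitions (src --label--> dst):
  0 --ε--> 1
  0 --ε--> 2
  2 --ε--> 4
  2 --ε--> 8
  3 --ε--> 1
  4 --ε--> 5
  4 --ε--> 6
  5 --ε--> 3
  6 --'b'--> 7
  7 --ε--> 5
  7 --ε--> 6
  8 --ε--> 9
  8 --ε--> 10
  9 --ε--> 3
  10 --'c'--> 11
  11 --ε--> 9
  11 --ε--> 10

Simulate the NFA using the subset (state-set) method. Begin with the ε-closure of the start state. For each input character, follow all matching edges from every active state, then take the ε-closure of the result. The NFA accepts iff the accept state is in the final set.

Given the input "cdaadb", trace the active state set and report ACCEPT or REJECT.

start: ε-closure({0}) = {0,1,2,3,4,5,6,8,9,10}
'c' @ 1: {1,3,9,10,11}  (accept∈set)
'd' @ 2: {}  — no active states
rest 'aadb' ignored (set empty)
after full input: {}  (accept=1 not in)

Answer: REJECT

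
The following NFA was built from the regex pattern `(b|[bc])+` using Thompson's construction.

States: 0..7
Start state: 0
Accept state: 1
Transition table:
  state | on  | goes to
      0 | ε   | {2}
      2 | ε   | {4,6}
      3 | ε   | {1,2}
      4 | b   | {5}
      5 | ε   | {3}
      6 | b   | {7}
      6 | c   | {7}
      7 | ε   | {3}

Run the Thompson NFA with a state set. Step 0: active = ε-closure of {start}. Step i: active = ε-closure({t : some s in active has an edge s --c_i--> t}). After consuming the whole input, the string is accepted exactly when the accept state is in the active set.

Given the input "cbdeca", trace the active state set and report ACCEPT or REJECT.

initial (ε-close {0}): {0,2,4,6}
'c' @ 1: {1,2,3,4,6,7}  (accept∈set)
'b' @ 2: {1,2,3,4,5,6,7}  (accept∈set)
'd' @ 3: {}  — no active states
rest 'eca' ignored (set empty)
final: {}; accept 1 not in set

Answer: REJECT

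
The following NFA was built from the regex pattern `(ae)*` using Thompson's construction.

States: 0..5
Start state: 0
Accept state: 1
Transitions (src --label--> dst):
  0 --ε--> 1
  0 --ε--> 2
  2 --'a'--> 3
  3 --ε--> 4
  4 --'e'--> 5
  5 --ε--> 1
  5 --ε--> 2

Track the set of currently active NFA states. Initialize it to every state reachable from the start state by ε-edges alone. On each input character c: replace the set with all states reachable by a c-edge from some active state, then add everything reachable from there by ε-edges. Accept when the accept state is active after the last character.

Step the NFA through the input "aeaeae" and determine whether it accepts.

start: ε-closure({0}) = {0,1,2}
'a' @ 1: {3,4}
'e' @ 2: {1,2,5}  (accept∈set)
'a' @ 3: {3,4}
'e' @ 4: {1,2,5}  (accept∈set)
'a' @ 5: {3,4}
'e' @ 6: {1,2,5}  (accept∈set)
final: {1,2,5}; accept 1 in set

Answer: ACCEPT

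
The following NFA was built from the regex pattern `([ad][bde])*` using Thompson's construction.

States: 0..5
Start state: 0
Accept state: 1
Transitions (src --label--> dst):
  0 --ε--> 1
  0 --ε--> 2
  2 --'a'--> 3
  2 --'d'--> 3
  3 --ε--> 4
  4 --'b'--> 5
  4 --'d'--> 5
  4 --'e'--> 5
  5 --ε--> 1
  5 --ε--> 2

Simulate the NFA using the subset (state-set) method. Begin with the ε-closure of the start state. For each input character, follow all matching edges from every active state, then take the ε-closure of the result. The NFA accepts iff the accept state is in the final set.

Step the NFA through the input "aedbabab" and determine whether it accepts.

S₀ = ε-closure({0}) = {0,1,2}
'a' @ 1: {3,4}
'e' @ 2: {1,2,5}  ✓accept
'd' @ 3: {3,4}
'b' @ 4: {1,2,5}  ✓accept
'a' @ 5: {3,4}
'b' @ 6: {1,2,5}  ✓accept
'a' @ 7: {3,4}
'b' @ 8: {1,2,5}  ✓accept
final: {1,2,5}; accept 1 in set

Answer: ACCEPT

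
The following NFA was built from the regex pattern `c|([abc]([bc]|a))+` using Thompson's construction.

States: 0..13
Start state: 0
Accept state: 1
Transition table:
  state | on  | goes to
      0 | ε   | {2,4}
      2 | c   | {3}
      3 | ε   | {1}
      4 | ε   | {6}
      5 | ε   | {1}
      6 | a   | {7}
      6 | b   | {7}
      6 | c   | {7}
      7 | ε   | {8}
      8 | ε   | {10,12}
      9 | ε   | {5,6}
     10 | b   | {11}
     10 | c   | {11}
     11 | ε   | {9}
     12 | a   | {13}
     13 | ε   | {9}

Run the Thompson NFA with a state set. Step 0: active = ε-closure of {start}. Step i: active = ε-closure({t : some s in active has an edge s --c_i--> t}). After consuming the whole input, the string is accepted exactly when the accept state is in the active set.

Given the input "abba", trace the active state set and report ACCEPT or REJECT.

Answer: ACCEPT

Steps:
start: ε-closure({0}) = {0,2,4,6}
'a' @ 1: {7,8,10,12}
'b' @ 2: {1,5,6,9,11}  [accepting]
'b' @ 3: {7,8,10,12}
'a' @ 4: {1,5,6,9,13}  [accepting]
after full input: {1,5,6,9,13}  (accept=1 in)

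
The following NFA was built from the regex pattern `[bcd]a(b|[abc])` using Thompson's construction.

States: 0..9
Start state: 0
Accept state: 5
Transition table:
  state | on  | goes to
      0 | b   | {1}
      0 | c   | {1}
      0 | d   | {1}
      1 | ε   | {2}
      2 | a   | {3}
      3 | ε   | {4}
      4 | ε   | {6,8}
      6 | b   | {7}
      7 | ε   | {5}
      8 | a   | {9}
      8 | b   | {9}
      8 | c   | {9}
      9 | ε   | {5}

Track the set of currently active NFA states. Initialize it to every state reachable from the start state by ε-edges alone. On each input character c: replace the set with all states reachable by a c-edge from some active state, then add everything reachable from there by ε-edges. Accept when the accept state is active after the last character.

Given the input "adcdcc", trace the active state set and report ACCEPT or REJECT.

initial (ε-close {0}): {0}
'a' @ 1: {}  — dead — no transitions
rest 'dcdcc' ignored (set empty)
final: {}; accept 5 not in set

Answer: REJECT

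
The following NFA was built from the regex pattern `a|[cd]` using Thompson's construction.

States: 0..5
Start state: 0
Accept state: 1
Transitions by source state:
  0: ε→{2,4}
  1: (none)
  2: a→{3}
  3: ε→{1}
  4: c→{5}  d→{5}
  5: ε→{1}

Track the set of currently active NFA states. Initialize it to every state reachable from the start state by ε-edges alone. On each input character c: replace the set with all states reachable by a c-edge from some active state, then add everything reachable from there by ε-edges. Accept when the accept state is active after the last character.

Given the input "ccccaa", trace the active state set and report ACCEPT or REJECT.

Answer: REJECT

Derivation:
initial (ε-close {0}): {0,2,4}
'c' @ 1: {1,5}  [accepting]
'c' @ 2: {}  — no active states
rest 'ccaa' ignored (set empty)
final: {}; accept 1 not in set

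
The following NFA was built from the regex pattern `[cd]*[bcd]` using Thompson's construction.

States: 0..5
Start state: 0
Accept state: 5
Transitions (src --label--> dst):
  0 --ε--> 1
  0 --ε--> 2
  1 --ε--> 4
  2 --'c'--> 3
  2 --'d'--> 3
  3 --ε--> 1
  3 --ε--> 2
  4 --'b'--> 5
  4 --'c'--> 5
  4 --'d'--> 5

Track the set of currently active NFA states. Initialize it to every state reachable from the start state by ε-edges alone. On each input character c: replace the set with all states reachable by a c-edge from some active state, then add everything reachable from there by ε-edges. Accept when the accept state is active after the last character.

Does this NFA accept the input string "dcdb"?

Answer: ACCEPT

Steps:
initial (ε-close {0}): {0,1,2,4}
'd' @ 1: {1,2,3,4,5}  (accept∈set)
'c' @ 2: {1,2,3,4,5}  (accept∈set)
'd' @ 3: {1,2,3,4,5}  (accept∈set)
'b' @ 4: {5}  (accept∈set)
end set {5} — state 5 in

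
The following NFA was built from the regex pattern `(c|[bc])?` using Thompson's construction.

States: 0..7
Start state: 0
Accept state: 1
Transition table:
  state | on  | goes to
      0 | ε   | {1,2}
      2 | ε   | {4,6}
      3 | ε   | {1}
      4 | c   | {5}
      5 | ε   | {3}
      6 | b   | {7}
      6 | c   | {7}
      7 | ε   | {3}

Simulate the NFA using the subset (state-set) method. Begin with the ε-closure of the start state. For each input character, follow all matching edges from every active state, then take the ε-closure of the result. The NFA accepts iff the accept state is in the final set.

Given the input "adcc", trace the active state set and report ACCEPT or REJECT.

Answer: REJECT

Steps:
initial (ε-close {0}): {0,1,2,4,6}
'a' @ 1: {}  — no active states
rest 'dcc' ignored (set empty)
final: {}; accept 1 not in set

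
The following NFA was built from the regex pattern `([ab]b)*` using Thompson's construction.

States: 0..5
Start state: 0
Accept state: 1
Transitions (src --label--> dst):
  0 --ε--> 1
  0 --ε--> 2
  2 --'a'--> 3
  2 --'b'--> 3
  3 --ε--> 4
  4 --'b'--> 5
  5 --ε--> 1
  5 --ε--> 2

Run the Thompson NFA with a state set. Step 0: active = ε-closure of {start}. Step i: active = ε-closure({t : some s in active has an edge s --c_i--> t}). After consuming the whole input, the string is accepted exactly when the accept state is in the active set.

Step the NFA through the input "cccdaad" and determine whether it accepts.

S₀ = ε-closure({0}) = {0,1,2}
'c' @ 1: {}  — no active states
rest 'ccdaad' ignored (set empty)
end set {} — state 1 not in

Answer: REJECT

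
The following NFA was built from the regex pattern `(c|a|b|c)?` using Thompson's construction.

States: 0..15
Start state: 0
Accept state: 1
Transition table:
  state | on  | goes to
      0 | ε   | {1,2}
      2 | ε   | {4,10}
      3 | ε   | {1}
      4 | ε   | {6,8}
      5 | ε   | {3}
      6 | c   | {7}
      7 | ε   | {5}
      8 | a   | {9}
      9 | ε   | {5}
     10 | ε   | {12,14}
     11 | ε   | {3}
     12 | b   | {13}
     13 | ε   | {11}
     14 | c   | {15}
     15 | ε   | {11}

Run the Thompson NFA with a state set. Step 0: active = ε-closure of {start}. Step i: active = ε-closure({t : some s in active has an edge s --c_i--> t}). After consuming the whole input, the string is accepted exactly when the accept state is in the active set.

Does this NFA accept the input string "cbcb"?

start: ε-closure({0}) = {0,1,2,4,6,8,10,12,14}
'c' @ 1: {1,3,5,7,11,15}  ✓accept
'b' @ 2: {}  — no active states
rest 'cb' ignored (set empty)
after full input: {}  (accept=1 not in)

Answer: REJECT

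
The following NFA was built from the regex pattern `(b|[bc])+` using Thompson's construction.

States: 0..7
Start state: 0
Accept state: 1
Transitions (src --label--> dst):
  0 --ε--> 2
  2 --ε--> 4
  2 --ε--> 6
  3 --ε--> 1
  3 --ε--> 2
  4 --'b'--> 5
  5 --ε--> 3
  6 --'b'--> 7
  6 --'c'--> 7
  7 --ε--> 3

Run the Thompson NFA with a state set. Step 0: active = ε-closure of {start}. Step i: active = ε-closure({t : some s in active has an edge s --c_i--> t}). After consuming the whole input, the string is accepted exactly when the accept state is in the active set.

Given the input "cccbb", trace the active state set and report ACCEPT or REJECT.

S₀ = ε-closure({0}) = {0,2,4,6}
'c' @ 1: {1,2,3,4,6,7}  (accept∈set)
'c' @ 2: {1,2,3,4,6,7}  (accept∈set)
'c' @ 3: {1,2,3,4,6,7}  (accept∈set)
'b' @ 4: {1,2,3,4,5,6,7}  (accept∈set)
'b' @ 5: {1,2,3,4,5,6,7}  (accept∈set)
final: {1,2,3,4,5,6,7}; accept 1 in set

Answer: ACCEPT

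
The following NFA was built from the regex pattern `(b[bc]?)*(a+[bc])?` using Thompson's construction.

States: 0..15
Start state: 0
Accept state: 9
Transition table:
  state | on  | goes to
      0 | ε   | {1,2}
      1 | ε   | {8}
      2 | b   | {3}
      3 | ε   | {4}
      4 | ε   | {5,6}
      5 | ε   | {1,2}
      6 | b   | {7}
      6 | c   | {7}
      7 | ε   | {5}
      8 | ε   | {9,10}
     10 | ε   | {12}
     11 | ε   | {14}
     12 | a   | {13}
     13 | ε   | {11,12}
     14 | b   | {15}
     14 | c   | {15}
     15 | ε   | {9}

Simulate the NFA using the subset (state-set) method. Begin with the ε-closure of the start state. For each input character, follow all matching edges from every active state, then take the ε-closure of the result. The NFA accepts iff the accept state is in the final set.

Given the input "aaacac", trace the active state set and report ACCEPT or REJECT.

start: ε-closure({0}) = {0,1,2,8,9,10,12}
'a' @ 1: {11,12,13,14}
'a' @ 2: {11,12,13,14}
'a' @ 3: {11,12,13,14}
'c' @ 4: {9,15}  (accept∈set)
'a' @ 5: {}  — no active states
rest 'c' ignored (set empty)
final: {}; accept 9 not in set

Answer: REJECT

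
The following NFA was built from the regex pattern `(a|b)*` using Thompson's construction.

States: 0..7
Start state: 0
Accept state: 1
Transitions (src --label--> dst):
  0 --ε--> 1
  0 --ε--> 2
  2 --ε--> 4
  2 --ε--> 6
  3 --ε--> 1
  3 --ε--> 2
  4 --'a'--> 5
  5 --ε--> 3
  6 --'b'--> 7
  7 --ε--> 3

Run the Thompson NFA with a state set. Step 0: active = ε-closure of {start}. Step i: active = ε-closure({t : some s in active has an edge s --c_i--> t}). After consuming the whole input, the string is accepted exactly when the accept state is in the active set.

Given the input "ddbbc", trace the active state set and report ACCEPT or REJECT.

initial (ε-close {0}): {0,1,2,4,6}
'd' @ 1: {}  — state set empty
rest 'dbbc' ignored (set empty)
end set {} — state 1 not in

Answer: REJECT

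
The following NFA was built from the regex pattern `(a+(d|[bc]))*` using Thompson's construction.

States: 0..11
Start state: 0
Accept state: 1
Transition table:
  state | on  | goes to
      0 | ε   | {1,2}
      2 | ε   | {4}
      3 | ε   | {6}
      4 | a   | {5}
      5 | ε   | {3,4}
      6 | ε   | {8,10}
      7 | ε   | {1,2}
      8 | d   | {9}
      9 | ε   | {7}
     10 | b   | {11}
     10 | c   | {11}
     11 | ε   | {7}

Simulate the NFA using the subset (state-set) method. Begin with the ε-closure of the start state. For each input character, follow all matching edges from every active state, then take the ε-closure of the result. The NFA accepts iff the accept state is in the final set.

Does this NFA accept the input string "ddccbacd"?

Answer: REJECT

Derivation:
S₀ = ε-closure({0}) = {0,1,2,4}
'd' @ 1: {}  — no active states
rest 'dccbacd' ignored (set empty)
final: {}; accept 1 not in set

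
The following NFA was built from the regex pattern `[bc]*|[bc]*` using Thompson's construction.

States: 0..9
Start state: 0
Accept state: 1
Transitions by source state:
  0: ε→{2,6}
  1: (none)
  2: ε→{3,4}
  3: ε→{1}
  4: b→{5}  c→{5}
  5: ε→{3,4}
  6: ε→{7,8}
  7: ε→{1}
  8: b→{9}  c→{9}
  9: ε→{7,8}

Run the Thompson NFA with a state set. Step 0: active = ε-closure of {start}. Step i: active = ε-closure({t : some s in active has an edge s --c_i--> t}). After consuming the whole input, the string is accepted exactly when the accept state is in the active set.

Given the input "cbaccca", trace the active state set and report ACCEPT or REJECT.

Answer: REJECT

Derivation:
initial (ε-close {0}): {0,1,2,3,4,6,7,8}
'c' @ 1: {1,3,4,5,7,8,9}  [accepting]
'b' @ 2: {1,3,4,5,7,8,9}  [accepting]
'a' @ 3: {}  — no active states
rest 'ccca' ignored (set empty)
after full input: {}  (accept=1 not in)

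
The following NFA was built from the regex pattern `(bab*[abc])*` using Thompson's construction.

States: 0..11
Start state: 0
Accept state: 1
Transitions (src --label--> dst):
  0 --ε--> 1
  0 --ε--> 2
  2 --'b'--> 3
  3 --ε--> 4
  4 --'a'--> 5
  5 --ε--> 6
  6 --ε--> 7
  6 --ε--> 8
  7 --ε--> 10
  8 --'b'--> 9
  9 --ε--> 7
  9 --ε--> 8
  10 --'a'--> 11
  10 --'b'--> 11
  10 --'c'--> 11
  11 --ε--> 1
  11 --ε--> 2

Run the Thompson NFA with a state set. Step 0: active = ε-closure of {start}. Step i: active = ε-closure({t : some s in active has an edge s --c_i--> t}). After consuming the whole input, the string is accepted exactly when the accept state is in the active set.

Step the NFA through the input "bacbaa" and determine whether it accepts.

S₀ = ε-closure({0}) = {0,1,2}
'b' @ 1: {3,4}
'a' @ 2: {5,6,7,8,10}
'c' @ 3: {1,2,11}  ✓accept
'b' @ 4: {3,4}
'a' @ 5: {5,6,7,8,10}
'a' @ 6: {1,2,11}  ✓accept
after full input: {1,2,11}  (accept=1 in)

Answer: ACCEPT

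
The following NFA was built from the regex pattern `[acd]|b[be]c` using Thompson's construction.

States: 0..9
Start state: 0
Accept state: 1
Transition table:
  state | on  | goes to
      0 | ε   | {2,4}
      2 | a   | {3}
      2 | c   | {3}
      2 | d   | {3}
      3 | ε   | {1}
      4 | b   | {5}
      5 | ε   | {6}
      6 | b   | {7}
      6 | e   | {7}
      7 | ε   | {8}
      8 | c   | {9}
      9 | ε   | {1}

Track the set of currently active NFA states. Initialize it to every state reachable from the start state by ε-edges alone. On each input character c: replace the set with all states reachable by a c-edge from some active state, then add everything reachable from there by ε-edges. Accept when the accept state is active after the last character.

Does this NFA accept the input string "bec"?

initial (ε-close {0}): {0,2,4}
'b' @ 1: {5,6}
'e' @ 2: {7,8}
'c' @ 3: {1,9}  ✓accept
end set {1,9} — state 1 in

Answer: ACCEPT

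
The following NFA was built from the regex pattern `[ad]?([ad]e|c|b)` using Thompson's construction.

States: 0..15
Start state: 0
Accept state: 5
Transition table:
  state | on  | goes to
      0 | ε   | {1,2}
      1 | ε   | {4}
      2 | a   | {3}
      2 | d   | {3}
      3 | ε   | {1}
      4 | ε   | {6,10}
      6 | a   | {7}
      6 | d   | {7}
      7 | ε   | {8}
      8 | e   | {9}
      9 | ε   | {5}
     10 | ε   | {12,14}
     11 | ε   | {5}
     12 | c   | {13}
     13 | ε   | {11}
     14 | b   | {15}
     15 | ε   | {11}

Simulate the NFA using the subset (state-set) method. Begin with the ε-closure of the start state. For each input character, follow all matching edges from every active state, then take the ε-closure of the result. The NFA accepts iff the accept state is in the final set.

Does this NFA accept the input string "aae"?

initial (ε-close {0}): {0,1,2,4,6,10,12,14}
'a' @ 1: {1,3,4,6,7,8,10,12,14}
'a' @ 2: {7,8}
'e' @ 3: {5,9}  (accept∈set)
final: {5,9}; accept 5 in set

Answer: ACCEPT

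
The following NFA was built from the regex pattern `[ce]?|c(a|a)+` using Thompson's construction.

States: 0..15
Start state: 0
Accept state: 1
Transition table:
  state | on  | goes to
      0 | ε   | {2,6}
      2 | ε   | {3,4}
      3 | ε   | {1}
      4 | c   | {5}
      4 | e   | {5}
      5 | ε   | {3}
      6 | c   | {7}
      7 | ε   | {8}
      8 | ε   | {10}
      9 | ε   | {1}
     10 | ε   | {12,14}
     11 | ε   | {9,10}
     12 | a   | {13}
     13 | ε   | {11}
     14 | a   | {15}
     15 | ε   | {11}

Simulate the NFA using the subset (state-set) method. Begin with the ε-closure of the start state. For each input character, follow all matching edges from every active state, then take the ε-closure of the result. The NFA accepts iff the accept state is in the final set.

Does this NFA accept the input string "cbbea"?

Answer: REJECT

Derivation:
start: ε-closure({0}) = {0,1,2,3,4,6}
'c' @ 1: {1,3,5,7,8,10,12,14}  [accepting]
'b' @ 2: {}  — no active states
rest 'bea' ignored (set empty)
final: {}; accept 1 not in set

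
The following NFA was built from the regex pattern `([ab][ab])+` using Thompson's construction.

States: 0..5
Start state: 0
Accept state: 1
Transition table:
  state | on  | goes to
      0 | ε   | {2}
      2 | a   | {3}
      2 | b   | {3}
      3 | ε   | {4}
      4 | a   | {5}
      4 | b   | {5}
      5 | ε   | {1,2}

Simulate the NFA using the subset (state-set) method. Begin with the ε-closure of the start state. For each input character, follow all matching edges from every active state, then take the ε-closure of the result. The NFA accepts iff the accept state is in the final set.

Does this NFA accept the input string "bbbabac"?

Answer: REJECT

Steps:
initial (ε-close {0}): {0,2}
'b' @ 1: {3,4}
'b' @ 2: {1,2,5}  (accept∈set)
'b' @ 3: {3,4}
'a' @ 4: {1,2,5}  (accept∈set)
'b' @ 5: {3,4}
'a' @ 6: {1,2,5}  (accept∈set)
'c' @ 7: {}  — dead — no transitions
after full input: {}  (accept=1 not in)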